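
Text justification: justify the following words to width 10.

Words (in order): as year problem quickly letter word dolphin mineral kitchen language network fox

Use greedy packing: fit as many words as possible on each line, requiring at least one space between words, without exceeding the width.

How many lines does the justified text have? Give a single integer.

Answer: 11

Derivation:
Line 1: ['as', 'year'] (min_width=7, slack=3)
Line 2: ['problem'] (min_width=7, slack=3)
Line 3: ['quickly'] (min_width=7, slack=3)
Line 4: ['letter'] (min_width=6, slack=4)
Line 5: ['word'] (min_width=4, slack=6)
Line 6: ['dolphin'] (min_width=7, slack=3)
Line 7: ['mineral'] (min_width=7, slack=3)
Line 8: ['kitchen'] (min_width=7, slack=3)
Line 9: ['language'] (min_width=8, slack=2)
Line 10: ['network'] (min_width=7, slack=3)
Line 11: ['fox'] (min_width=3, slack=7)
Total lines: 11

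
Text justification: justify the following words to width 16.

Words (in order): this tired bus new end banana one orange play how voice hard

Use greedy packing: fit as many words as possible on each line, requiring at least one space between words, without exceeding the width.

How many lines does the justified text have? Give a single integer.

Line 1: ['this', 'tired', 'bus'] (min_width=14, slack=2)
Line 2: ['new', 'end', 'banana'] (min_width=14, slack=2)
Line 3: ['one', 'orange', 'play'] (min_width=15, slack=1)
Line 4: ['how', 'voice', 'hard'] (min_width=14, slack=2)
Total lines: 4

Answer: 4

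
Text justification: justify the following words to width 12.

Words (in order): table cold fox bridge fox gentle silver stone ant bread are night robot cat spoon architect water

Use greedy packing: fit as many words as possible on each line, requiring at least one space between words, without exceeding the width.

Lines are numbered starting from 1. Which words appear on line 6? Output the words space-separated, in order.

Answer: are night

Derivation:
Line 1: ['table', 'cold'] (min_width=10, slack=2)
Line 2: ['fox', 'bridge'] (min_width=10, slack=2)
Line 3: ['fox', 'gentle'] (min_width=10, slack=2)
Line 4: ['silver', 'stone'] (min_width=12, slack=0)
Line 5: ['ant', 'bread'] (min_width=9, slack=3)
Line 6: ['are', 'night'] (min_width=9, slack=3)
Line 7: ['robot', 'cat'] (min_width=9, slack=3)
Line 8: ['spoon'] (min_width=5, slack=7)
Line 9: ['architect'] (min_width=9, slack=3)
Line 10: ['water'] (min_width=5, slack=7)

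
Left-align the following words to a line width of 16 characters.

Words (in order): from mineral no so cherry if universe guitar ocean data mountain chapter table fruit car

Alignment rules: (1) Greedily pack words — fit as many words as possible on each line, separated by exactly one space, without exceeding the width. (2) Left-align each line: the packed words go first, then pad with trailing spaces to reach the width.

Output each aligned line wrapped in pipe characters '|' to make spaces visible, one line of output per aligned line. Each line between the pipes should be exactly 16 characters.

Answer: |from mineral no |
|so cherry if    |
|universe guitar |
|ocean data      |
|mountain chapter|
|table fruit car |

Derivation:
Line 1: ['from', 'mineral', 'no'] (min_width=15, slack=1)
Line 2: ['so', 'cherry', 'if'] (min_width=12, slack=4)
Line 3: ['universe', 'guitar'] (min_width=15, slack=1)
Line 4: ['ocean', 'data'] (min_width=10, slack=6)
Line 5: ['mountain', 'chapter'] (min_width=16, slack=0)
Line 6: ['table', 'fruit', 'car'] (min_width=15, slack=1)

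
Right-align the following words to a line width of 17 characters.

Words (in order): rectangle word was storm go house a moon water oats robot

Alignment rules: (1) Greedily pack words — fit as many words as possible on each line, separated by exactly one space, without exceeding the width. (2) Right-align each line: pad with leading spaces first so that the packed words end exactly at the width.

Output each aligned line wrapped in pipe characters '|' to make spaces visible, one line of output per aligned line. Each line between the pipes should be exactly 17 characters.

Line 1: ['rectangle', 'word'] (min_width=14, slack=3)
Line 2: ['was', 'storm', 'go'] (min_width=12, slack=5)
Line 3: ['house', 'a', 'moon'] (min_width=12, slack=5)
Line 4: ['water', 'oats', 'robot'] (min_width=16, slack=1)

Answer: |   rectangle word|
|     was storm go|
|     house a moon|
| water oats robot|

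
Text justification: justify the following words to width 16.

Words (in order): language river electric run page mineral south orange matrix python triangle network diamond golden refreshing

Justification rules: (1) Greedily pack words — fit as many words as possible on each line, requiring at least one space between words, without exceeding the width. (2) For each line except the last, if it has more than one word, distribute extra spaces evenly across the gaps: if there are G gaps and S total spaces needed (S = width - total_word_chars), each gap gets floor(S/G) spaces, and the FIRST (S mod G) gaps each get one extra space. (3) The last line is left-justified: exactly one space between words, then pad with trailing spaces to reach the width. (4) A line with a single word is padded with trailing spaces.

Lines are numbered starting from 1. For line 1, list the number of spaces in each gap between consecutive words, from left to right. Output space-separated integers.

Line 1: ['language', 'river'] (min_width=14, slack=2)
Line 2: ['electric', 'run'] (min_width=12, slack=4)
Line 3: ['page', 'mineral'] (min_width=12, slack=4)
Line 4: ['south', 'orange'] (min_width=12, slack=4)
Line 5: ['matrix', 'python'] (min_width=13, slack=3)
Line 6: ['triangle', 'network'] (min_width=16, slack=0)
Line 7: ['diamond', 'golden'] (min_width=14, slack=2)
Line 8: ['refreshing'] (min_width=10, slack=6)

Answer: 3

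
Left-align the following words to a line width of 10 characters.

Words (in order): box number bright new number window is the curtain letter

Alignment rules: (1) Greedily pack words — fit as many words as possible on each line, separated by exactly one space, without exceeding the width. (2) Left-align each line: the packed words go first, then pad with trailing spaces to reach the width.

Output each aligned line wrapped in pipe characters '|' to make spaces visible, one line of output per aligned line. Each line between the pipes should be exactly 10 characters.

Answer: |box number|
|bright new|
|number    |
|window is |
|the       |
|curtain   |
|letter    |

Derivation:
Line 1: ['box', 'number'] (min_width=10, slack=0)
Line 2: ['bright', 'new'] (min_width=10, slack=0)
Line 3: ['number'] (min_width=6, slack=4)
Line 4: ['window', 'is'] (min_width=9, slack=1)
Line 5: ['the'] (min_width=3, slack=7)
Line 6: ['curtain'] (min_width=7, slack=3)
Line 7: ['letter'] (min_width=6, slack=4)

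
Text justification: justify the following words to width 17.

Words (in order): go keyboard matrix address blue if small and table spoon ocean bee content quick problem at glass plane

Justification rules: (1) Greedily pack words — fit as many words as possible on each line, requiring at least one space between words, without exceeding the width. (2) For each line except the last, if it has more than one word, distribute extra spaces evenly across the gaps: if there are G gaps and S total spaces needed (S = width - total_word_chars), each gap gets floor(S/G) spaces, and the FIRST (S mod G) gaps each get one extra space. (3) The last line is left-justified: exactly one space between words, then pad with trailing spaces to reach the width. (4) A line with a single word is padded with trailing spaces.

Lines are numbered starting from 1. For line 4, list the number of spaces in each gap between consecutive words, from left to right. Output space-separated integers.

Line 1: ['go', 'keyboard'] (min_width=11, slack=6)
Line 2: ['matrix', 'address'] (min_width=14, slack=3)
Line 3: ['blue', 'if', 'small', 'and'] (min_width=17, slack=0)
Line 4: ['table', 'spoon', 'ocean'] (min_width=17, slack=0)
Line 5: ['bee', 'content', 'quick'] (min_width=17, slack=0)
Line 6: ['problem', 'at', 'glass'] (min_width=16, slack=1)
Line 7: ['plane'] (min_width=5, slack=12)

Answer: 1 1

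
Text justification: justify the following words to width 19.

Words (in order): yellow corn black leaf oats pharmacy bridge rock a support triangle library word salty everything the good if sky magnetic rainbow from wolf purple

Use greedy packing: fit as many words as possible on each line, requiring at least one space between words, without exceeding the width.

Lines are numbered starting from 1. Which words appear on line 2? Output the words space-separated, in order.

Line 1: ['yellow', 'corn', 'black'] (min_width=17, slack=2)
Line 2: ['leaf', 'oats', 'pharmacy'] (min_width=18, slack=1)
Line 3: ['bridge', 'rock', 'a'] (min_width=13, slack=6)
Line 4: ['support', 'triangle'] (min_width=16, slack=3)
Line 5: ['library', 'word', 'salty'] (min_width=18, slack=1)
Line 6: ['everything', 'the', 'good'] (min_width=19, slack=0)
Line 7: ['if', 'sky', 'magnetic'] (min_width=15, slack=4)
Line 8: ['rainbow', 'from', 'wolf'] (min_width=17, slack=2)
Line 9: ['purple'] (min_width=6, slack=13)

Answer: leaf oats pharmacy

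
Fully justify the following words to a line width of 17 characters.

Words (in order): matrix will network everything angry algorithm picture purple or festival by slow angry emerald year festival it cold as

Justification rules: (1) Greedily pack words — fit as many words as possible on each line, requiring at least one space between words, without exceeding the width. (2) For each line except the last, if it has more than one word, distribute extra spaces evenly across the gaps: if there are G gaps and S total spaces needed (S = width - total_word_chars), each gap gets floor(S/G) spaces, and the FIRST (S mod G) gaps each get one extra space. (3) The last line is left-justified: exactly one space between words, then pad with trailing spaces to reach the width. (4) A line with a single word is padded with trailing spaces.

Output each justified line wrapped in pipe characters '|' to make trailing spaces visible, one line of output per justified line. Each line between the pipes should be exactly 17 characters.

Line 1: ['matrix', 'will'] (min_width=11, slack=6)
Line 2: ['network'] (min_width=7, slack=10)
Line 3: ['everything', 'angry'] (min_width=16, slack=1)
Line 4: ['algorithm', 'picture'] (min_width=17, slack=0)
Line 5: ['purple', 'or'] (min_width=9, slack=8)
Line 6: ['festival', 'by', 'slow'] (min_width=16, slack=1)
Line 7: ['angry', 'emerald'] (min_width=13, slack=4)
Line 8: ['year', 'festival', 'it'] (min_width=16, slack=1)
Line 9: ['cold', 'as'] (min_width=7, slack=10)

Answer: |matrix       will|
|network          |
|everything  angry|
|algorithm picture|
|purple         or|
|festival  by slow|
|angry     emerald|
|year  festival it|
|cold as          |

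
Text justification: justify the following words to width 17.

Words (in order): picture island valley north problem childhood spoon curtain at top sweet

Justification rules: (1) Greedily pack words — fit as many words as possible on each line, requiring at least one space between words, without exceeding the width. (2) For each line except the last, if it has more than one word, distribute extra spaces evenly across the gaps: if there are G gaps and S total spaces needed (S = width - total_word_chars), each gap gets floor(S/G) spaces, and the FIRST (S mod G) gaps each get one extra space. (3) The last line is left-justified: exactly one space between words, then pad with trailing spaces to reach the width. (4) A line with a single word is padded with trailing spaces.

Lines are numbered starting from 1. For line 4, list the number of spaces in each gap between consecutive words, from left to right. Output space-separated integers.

Line 1: ['picture', 'island'] (min_width=14, slack=3)
Line 2: ['valley', 'north'] (min_width=12, slack=5)
Line 3: ['problem', 'childhood'] (min_width=17, slack=0)
Line 4: ['spoon', 'curtain', 'at'] (min_width=16, slack=1)
Line 5: ['top', 'sweet'] (min_width=9, slack=8)

Answer: 2 1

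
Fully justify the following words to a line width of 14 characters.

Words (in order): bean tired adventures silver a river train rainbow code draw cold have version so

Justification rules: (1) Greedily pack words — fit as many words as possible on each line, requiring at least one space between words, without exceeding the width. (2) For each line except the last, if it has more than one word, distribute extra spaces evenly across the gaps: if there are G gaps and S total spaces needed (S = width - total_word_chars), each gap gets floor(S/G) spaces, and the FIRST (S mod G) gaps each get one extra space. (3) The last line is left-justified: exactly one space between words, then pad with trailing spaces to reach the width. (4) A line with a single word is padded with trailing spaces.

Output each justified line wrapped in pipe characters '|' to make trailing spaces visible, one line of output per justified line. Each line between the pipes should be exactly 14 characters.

Line 1: ['bean', 'tired'] (min_width=10, slack=4)
Line 2: ['adventures'] (min_width=10, slack=4)
Line 3: ['silver', 'a', 'river'] (min_width=14, slack=0)
Line 4: ['train', 'rainbow'] (min_width=13, slack=1)
Line 5: ['code', 'draw', 'cold'] (min_width=14, slack=0)
Line 6: ['have', 'version'] (min_width=12, slack=2)
Line 7: ['so'] (min_width=2, slack=12)

Answer: |bean     tired|
|adventures    |
|silver a river|
|train  rainbow|
|code draw cold|
|have   version|
|so            |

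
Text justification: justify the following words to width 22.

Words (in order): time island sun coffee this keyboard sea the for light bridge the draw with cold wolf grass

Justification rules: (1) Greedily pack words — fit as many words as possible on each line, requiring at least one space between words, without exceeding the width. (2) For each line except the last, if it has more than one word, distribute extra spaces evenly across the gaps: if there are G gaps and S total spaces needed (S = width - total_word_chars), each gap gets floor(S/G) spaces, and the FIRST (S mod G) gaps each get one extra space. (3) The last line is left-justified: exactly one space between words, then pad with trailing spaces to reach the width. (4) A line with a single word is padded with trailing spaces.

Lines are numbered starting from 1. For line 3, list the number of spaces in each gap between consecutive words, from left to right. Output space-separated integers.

Answer: 2 2 1

Derivation:
Line 1: ['time', 'island', 'sun', 'coffee'] (min_width=22, slack=0)
Line 2: ['this', 'keyboard', 'sea', 'the'] (min_width=21, slack=1)
Line 3: ['for', 'light', 'bridge', 'the'] (min_width=20, slack=2)
Line 4: ['draw', 'with', 'cold', 'wolf'] (min_width=19, slack=3)
Line 5: ['grass'] (min_width=5, slack=17)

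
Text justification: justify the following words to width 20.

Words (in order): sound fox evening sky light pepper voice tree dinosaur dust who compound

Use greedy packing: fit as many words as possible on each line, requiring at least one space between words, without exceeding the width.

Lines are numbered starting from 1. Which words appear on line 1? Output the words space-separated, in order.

Line 1: ['sound', 'fox', 'evening'] (min_width=17, slack=3)
Line 2: ['sky', 'light', 'pepper'] (min_width=16, slack=4)
Line 3: ['voice', 'tree', 'dinosaur'] (min_width=19, slack=1)
Line 4: ['dust', 'who', 'compound'] (min_width=17, slack=3)

Answer: sound fox evening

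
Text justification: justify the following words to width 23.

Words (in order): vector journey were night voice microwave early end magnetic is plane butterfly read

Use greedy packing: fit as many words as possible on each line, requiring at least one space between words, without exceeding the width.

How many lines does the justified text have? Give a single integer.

Answer: 4

Derivation:
Line 1: ['vector', 'journey', 'were'] (min_width=19, slack=4)
Line 2: ['night', 'voice', 'microwave'] (min_width=21, slack=2)
Line 3: ['early', 'end', 'magnetic', 'is'] (min_width=21, slack=2)
Line 4: ['plane', 'butterfly', 'read'] (min_width=20, slack=3)
Total lines: 4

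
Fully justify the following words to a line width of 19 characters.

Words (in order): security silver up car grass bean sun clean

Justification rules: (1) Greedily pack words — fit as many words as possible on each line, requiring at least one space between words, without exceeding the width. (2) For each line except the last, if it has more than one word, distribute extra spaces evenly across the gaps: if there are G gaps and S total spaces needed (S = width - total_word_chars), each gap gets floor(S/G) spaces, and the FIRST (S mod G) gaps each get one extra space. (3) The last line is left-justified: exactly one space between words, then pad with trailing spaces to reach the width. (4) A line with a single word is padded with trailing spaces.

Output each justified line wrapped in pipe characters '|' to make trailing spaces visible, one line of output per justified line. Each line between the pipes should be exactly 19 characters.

Answer: |security  silver up|
|car  grass bean sun|
|clean              |

Derivation:
Line 1: ['security', 'silver', 'up'] (min_width=18, slack=1)
Line 2: ['car', 'grass', 'bean', 'sun'] (min_width=18, slack=1)
Line 3: ['clean'] (min_width=5, slack=14)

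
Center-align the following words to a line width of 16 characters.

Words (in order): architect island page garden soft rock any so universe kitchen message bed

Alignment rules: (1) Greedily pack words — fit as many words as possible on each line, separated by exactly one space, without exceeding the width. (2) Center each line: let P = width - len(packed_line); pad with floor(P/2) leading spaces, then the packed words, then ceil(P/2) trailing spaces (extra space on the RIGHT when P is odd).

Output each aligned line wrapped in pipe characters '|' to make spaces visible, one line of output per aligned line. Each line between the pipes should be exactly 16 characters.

Answer: |architect island|
|page garden soft|
|  rock any so   |
|universe kitchen|
|  message bed   |

Derivation:
Line 1: ['architect', 'island'] (min_width=16, slack=0)
Line 2: ['page', 'garden', 'soft'] (min_width=16, slack=0)
Line 3: ['rock', 'any', 'so'] (min_width=11, slack=5)
Line 4: ['universe', 'kitchen'] (min_width=16, slack=0)
Line 5: ['message', 'bed'] (min_width=11, slack=5)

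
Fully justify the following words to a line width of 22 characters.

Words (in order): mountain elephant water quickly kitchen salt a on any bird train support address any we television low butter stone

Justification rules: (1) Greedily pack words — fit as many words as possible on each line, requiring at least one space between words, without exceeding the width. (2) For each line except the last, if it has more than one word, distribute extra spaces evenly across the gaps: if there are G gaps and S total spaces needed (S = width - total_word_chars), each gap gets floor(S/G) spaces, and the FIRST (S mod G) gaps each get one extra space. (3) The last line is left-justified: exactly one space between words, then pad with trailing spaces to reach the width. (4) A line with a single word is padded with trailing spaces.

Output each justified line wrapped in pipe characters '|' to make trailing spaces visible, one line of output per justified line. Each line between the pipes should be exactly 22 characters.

Answer: |mountain      elephant|
|water  quickly kitchen|
|salt  a  on  any  bird|
|train  support address|
|any  we television low|
|butter stone          |

Derivation:
Line 1: ['mountain', 'elephant'] (min_width=17, slack=5)
Line 2: ['water', 'quickly', 'kitchen'] (min_width=21, slack=1)
Line 3: ['salt', 'a', 'on', 'any', 'bird'] (min_width=18, slack=4)
Line 4: ['train', 'support', 'address'] (min_width=21, slack=1)
Line 5: ['any', 'we', 'television', 'low'] (min_width=21, slack=1)
Line 6: ['butter', 'stone'] (min_width=12, slack=10)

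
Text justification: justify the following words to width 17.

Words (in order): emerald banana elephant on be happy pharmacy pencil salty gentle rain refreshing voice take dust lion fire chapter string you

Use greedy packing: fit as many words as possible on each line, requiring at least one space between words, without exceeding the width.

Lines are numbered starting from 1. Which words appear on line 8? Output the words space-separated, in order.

Answer: fire chapter

Derivation:
Line 1: ['emerald', 'banana'] (min_width=14, slack=3)
Line 2: ['elephant', 'on', 'be'] (min_width=14, slack=3)
Line 3: ['happy', 'pharmacy'] (min_width=14, slack=3)
Line 4: ['pencil', 'salty'] (min_width=12, slack=5)
Line 5: ['gentle', 'rain'] (min_width=11, slack=6)
Line 6: ['refreshing', 'voice'] (min_width=16, slack=1)
Line 7: ['take', 'dust', 'lion'] (min_width=14, slack=3)
Line 8: ['fire', 'chapter'] (min_width=12, slack=5)
Line 9: ['string', 'you'] (min_width=10, slack=7)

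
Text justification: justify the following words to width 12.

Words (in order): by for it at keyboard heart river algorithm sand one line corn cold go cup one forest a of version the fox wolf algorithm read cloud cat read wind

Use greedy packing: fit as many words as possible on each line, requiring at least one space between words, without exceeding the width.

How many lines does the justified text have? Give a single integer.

Answer: 14

Derivation:
Line 1: ['by', 'for', 'it', 'at'] (min_width=12, slack=0)
Line 2: ['keyboard'] (min_width=8, slack=4)
Line 3: ['heart', 'river'] (min_width=11, slack=1)
Line 4: ['algorithm'] (min_width=9, slack=3)
Line 5: ['sand', 'one'] (min_width=8, slack=4)
Line 6: ['line', 'corn'] (min_width=9, slack=3)
Line 7: ['cold', 'go', 'cup'] (min_width=11, slack=1)
Line 8: ['one', 'forest', 'a'] (min_width=12, slack=0)
Line 9: ['of', 'version'] (min_width=10, slack=2)
Line 10: ['the', 'fox', 'wolf'] (min_width=12, slack=0)
Line 11: ['algorithm'] (min_width=9, slack=3)
Line 12: ['read', 'cloud'] (min_width=10, slack=2)
Line 13: ['cat', 'read'] (min_width=8, slack=4)
Line 14: ['wind'] (min_width=4, slack=8)
Total lines: 14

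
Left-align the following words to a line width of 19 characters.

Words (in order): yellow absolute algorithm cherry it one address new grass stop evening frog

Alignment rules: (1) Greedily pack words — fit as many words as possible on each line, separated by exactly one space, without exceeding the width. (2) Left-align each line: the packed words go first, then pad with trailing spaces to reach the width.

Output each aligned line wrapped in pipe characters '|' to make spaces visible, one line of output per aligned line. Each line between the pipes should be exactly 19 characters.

Line 1: ['yellow', 'absolute'] (min_width=15, slack=4)
Line 2: ['algorithm', 'cherry', 'it'] (min_width=19, slack=0)
Line 3: ['one', 'address', 'new'] (min_width=15, slack=4)
Line 4: ['grass', 'stop', 'evening'] (min_width=18, slack=1)
Line 5: ['frog'] (min_width=4, slack=15)

Answer: |yellow absolute    |
|algorithm cherry it|
|one address new    |
|grass stop evening |
|frog               |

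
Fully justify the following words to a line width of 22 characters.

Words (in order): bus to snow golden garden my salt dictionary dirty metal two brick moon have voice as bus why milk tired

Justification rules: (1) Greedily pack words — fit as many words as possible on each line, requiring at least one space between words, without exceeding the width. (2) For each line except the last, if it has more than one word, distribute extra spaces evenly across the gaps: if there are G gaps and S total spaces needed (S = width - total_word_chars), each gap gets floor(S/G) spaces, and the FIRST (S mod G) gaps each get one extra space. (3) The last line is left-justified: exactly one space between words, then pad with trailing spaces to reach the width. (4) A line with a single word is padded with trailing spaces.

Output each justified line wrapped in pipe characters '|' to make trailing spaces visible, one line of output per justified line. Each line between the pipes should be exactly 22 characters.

Answer: |bus   to  snow  golden|
|garden     my     salt|
|dictionary dirty metal|
|two  brick  moon  have|
|voice  as bus why milk|
|tired                 |

Derivation:
Line 1: ['bus', 'to', 'snow', 'golden'] (min_width=18, slack=4)
Line 2: ['garden', 'my', 'salt'] (min_width=14, slack=8)
Line 3: ['dictionary', 'dirty', 'metal'] (min_width=22, slack=0)
Line 4: ['two', 'brick', 'moon', 'have'] (min_width=19, slack=3)
Line 5: ['voice', 'as', 'bus', 'why', 'milk'] (min_width=21, slack=1)
Line 6: ['tired'] (min_width=5, slack=17)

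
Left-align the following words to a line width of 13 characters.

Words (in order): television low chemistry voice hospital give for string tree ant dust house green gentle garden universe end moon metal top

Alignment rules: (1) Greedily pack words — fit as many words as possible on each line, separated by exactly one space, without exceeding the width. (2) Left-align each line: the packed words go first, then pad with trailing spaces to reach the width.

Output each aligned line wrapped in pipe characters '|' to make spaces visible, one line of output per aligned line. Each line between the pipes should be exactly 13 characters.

Line 1: ['television'] (min_width=10, slack=3)
Line 2: ['low', 'chemistry'] (min_width=13, slack=0)
Line 3: ['voice'] (min_width=5, slack=8)
Line 4: ['hospital', 'give'] (min_width=13, slack=0)
Line 5: ['for', 'string'] (min_width=10, slack=3)
Line 6: ['tree', 'ant', 'dust'] (min_width=13, slack=0)
Line 7: ['house', 'green'] (min_width=11, slack=2)
Line 8: ['gentle', 'garden'] (min_width=13, slack=0)
Line 9: ['universe', 'end'] (min_width=12, slack=1)
Line 10: ['moon', 'metal'] (min_width=10, slack=3)
Line 11: ['top'] (min_width=3, slack=10)

Answer: |television   |
|low chemistry|
|voice        |
|hospital give|
|for string   |
|tree ant dust|
|house green  |
|gentle garden|
|universe end |
|moon metal   |
|top          |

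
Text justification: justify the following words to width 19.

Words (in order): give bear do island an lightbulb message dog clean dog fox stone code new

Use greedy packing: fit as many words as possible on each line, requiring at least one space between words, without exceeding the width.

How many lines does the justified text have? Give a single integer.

Line 1: ['give', 'bear', 'do', 'island'] (min_width=19, slack=0)
Line 2: ['an', 'lightbulb'] (min_width=12, slack=7)
Line 3: ['message', 'dog', 'clean'] (min_width=17, slack=2)
Line 4: ['dog', 'fox', 'stone', 'code'] (min_width=18, slack=1)
Line 5: ['new'] (min_width=3, slack=16)
Total lines: 5

Answer: 5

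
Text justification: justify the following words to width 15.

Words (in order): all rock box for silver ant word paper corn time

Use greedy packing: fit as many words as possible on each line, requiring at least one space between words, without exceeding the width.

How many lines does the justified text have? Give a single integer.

Answer: 4

Derivation:
Line 1: ['all', 'rock', 'box'] (min_width=12, slack=3)
Line 2: ['for', 'silver', 'ant'] (min_width=14, slack=1)
Line 3: ['word', 'paper', 'corn'] (min_width=15, slack=0)
Line 4: ['time'] (min_width=4, slack=11)
Total lines: 4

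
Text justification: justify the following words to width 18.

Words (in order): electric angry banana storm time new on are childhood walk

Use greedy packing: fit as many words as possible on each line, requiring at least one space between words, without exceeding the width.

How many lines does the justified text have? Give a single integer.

Line 1: ['electric', 'angry'] (min_width=14, slack=4)
Line 2: ['banana', 'storm', 'time'] (min_width=17, slack=1)
Line 3: ['new', 'on', 'are'] (min_width=10, slack=8)
Line 4: ['childhood', 'walk'] (min_width=14, slack=4)
Total lines: 4

Answer: 4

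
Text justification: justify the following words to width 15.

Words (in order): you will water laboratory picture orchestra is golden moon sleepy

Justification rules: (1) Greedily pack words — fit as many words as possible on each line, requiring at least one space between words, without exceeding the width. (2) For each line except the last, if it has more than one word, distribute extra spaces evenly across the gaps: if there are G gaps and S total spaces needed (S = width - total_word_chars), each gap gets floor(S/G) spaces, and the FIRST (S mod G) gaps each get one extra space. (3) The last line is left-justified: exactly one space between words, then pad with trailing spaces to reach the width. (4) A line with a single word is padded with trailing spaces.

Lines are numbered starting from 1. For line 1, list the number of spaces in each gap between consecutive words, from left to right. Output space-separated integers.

Line 1: ['you', 'will', 'water'] (min_width=14, slack=1)
Line 2: ['laboratory'] (min_width=10, slack=5)
Line 3: ['picture'] (min_width=7, slack=8)
Line 4: ['orchestra', 'is'] (min_width=12, slack=3)
Line 5: ['golden', 'moon'] (min_width=11, slack=4)
Line 6: ['sleepy'] (min_width=6, slack=9)

Answer: 2 1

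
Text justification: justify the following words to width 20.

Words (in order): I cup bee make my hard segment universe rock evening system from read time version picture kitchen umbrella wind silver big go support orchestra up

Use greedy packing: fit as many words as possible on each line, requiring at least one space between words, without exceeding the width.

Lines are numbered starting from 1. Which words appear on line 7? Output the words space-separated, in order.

Answer: umbrella wind silver

Derivation:
Line 1: ['I', 'cup', 'bee', 'make', 'my'] (min_width=17, slack=3)
Line 2: ['hard', 'segment'] (min_width=12, slack=8)
Line 3: ['universe', 'rock'] (min_width=13, slack=7)
Line 4: ['evening', 'system', 'from'] (min_width=19, slack=1)
Line 5: ['read', 'time', 'version'] (min_width=17, slack=3)
Line 6: ['picture', 'kitchen'] (min_width=15, slack=5)
Line 7: ['umbrella', 'wind', 'silver'] (min_width=20, slack=0)
Line 8: ['big', 'go', 'support'] (min_width=14, slack=6)
Line 9: ['orchestra', 'up'] (min_width=12, slack=8)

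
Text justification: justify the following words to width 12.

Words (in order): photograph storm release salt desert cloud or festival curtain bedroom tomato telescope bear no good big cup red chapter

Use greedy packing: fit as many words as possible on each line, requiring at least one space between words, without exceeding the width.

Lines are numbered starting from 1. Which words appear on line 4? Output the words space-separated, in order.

Answer: desert cloud

Derivation:
Line 1: ['photograph'] (min_width=10, slack=2)
Line 2: ['storm'] (min_width=5, slack=7)
Line 3: ['release', 'salt'] (min_width=12, slack=0)
Line 4: ['desert', 'cloud'] (min_width=12, slack=0)
Line 5: ['or', 'festival'] (min_width=11, slack=1)
Line 6: ['curtain'] (min_width=7, slack=5)
Line 7: ['bedroom'] (min_width=7, slack=5)
Line 8: ['tomato'] (min_width=6, slack=6)
Line 9: ['telescope'] (min_width=9, slack=3)
Line 10: ['bear', 'no', 'good'] (min_width=12, slack=0)
Line 11: ['big', 'cup', 'red'] (min_width=11, slack=1)
Line 12: ['chapter'] (min_width=7, slack=5)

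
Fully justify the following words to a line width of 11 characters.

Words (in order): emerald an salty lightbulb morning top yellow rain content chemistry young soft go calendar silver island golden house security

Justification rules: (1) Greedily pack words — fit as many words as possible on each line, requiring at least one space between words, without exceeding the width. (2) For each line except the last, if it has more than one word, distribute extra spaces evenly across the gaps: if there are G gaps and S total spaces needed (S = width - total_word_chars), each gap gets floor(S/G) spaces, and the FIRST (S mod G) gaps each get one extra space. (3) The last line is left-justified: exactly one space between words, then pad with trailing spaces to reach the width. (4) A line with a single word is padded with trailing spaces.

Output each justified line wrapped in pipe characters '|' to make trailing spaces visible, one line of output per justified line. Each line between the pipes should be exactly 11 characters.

Answer: |emerald  an|
|salty      |
|lightbulb  |
|morning top|
|yellow rain|
|content    |
|chemistry  |
|young  soft|
|go calendar|
|silver     |
|island     |
|golden     |
|house      |
|security   |

Derivation:
Line 1: ['emerald', 'an'] (min_width=10, slack=1)
Line 2: ['salty'] (min_width=5, slack=6)
Line 3: ['lightbulb'] (min_width=9, slack=2)
Line 4: ['morning', 'top'] (min_width=11, slack=0)
Line 5: ['yellow', 'rain'] (min_width=11, slack=0)
Line 6: ['content'] (min_width=7, slack=4)
Line 7: ['chemistry'] (min_width=9, slack=2)
Line 8: ['young', 'soft'] (min_width=10, slack=1)
Line 9: ['go', 'calendar'] (min_width=11, slack=0)
Line 10: ['silver'] (min_width=6, slack=5)
Line 11: ['island'] (min_width=6, slack=5)
Line 12: ['golden'] (min_width=6, slack=5)
Line 13: ['house'] (min_width=5, slack=6)
Line 14: ['security'] (min_width=8, slack=3)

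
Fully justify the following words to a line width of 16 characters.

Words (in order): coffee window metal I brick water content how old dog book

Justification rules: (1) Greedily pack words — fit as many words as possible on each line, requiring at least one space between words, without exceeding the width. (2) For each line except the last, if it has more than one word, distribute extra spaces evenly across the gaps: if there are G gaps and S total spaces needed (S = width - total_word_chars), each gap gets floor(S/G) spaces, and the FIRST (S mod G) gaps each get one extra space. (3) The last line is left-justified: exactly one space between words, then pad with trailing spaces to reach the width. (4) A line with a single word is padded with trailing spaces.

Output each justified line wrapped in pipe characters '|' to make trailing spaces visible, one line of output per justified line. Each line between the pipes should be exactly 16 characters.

Answer: |coffee    window|
|metal   I  brick|
|water    content|
|how old dog book|

Derivation:
Line 1: ['coffee', 'window'] (min_width=13, slack=3)
Line 2: ['metal', 'I', 'brick'] (min_width=13, slack=3)
Line 3: ['water', 'content'] (min_width=13, slack=3)
Line 4: ['how', 'old', 'dog', 'book'] (min_width=16, slack=0)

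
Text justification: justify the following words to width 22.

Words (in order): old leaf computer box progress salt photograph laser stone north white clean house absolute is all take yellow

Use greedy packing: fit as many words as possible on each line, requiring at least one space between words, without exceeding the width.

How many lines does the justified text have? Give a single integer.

Line 1: ['old', 'leaf', 'computer', 'box'] (min_width=21, slack=1)
Line 2: ['progress', 'salt'] (min_width=13, slack=9)
Line 3: ['photograph', 'laser', 'stone'] (min_width=22, slack=0)
Line 4: ['north', 'white', 'clean'] (min_width=17, slack=5)
Line 5: ['house', 'absolute', 'is', 'all'] (min_width=21, slack=1)
Line 6: ['take', 'yellow'] (min_width=11, slack=11)
Total lines: 6

Answer: 6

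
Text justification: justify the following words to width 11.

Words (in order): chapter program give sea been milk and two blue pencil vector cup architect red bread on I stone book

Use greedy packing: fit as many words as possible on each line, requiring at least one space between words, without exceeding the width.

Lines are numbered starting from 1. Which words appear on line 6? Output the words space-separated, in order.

Answer: blue pencil

Derivation:
Line 1: ['chapter'] (min_width=7, slack=4)
Line 2: ['program'] (min_width=7, slack=4)
Line 3: ['give', 'sea'] (min_width=8, slack=3)
Line 4: ['been', 'milk'] (min_width=9, slack=2)
Line 5: ['and', 'two'] (min_width=7, slack=4)
Line 6: ['blue', 'pencil'] (min_width=11, slack=0)
Line 7: ['vector', 'cup'] (min_width=10, slack=1)
Line 8: ['architect'] (min_width=9, slack=2)
Line 9: ['red', 'bread'] (min_width=9, slack=2)
Line 10: ['on', 'I', 'stone'] (min_width=10, slack=1)
Line 11: ['book'] (min_width=4, slack=7)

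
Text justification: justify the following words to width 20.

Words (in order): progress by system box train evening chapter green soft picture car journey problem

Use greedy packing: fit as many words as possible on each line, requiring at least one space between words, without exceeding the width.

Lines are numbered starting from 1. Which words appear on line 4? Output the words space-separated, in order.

Answer: picture car journey

Derivation:
Line 1: ['progress', 'by', 'system'] (min_width=18, slack=2)
Line 2: ['box', 'train', 'evening'] (min_width=17, slack=3)
Line 3: ['chapter', 'green', 'soft'] (min_width=18, slack=2)
Line 4: ['picture', 'car', 'journey'] (min_width=19, slack=1)
Line 5: ['problem'] (min_width=7, slack=13)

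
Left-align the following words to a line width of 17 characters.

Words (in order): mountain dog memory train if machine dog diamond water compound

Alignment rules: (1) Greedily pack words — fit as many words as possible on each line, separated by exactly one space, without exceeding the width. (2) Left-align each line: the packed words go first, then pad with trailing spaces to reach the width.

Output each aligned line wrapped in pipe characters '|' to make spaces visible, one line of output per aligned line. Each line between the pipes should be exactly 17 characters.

Answer: |mountain dog     |
|memory train if  |
|machine dog      |
|diamond water    |
|compound         |

Derivation:
Line 1: ['mountain', 'dog'] (min_width=12, slack=5)
Line 2: ['memory', 'train', 'if'] (min_width=15, slack=2)
Line 3: ['machine', 'dog'] (min_width=11, slack=6)
Line 4: ['diamond', 'water'] (min_width=13, slack=4)
Line 5: ['compound'] (min_width=8, slack=9)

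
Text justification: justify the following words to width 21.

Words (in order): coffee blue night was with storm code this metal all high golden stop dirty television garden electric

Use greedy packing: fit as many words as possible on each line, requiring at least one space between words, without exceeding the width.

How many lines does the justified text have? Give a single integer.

Line 1: ['coffee', 'blue', 'night', 'was'] (min_width=21, slack=0)
Line 2: ['with', 'storm', 'code', 'this'] (min_width=20, slack=1)
Line 3: ['metal', 'all', 'high', 'golden'] (min_width=21, slack=0)
Line 4: ['stop', 'dirty', 'television'] (min_width=21, slack=0)
Line 5: ['garden', 'electric'] (min_width=15, slack=6)
Total lines: 5

Answer: 5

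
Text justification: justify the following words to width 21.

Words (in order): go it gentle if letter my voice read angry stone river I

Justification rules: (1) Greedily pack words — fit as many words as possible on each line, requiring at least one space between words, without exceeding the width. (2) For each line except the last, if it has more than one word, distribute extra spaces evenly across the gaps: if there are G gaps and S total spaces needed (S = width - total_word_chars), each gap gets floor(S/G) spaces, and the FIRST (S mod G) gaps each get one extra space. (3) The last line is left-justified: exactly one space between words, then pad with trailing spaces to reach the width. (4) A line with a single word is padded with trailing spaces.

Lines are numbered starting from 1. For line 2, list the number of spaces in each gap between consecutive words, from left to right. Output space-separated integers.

Answer: 2 1 1

Derivation:
Line 1: ['go', 'it', 'gentle', 'if'] (min_width=15, slack=6)
Line 2: ['letter', 'my', 'voice', 'read'] (min_width=20, slack=1)
Line 3: ['angry', 'stone', 'river', 'I'] (min_width=19, slack=2)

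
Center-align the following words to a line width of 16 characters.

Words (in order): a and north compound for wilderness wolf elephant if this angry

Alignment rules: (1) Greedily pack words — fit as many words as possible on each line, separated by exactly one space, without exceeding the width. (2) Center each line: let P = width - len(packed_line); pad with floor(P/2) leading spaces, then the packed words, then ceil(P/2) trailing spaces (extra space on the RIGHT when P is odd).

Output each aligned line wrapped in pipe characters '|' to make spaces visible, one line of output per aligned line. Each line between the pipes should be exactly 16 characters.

Answer: |  a and north   |
|  compound for  |
|wilderness wolf |
|elephant if this|
|     angry      |

Derivation:
Line 1: ['a', 'and', 'north'] (min_width=11, slack=5)
Line 2: ['compound', 'for'] (min_width=12, slack=4)
Line 3: ['wilderness', 'wolf'] (min_width=15, slack=1)
Line 4: ['elephant', 'if', 'this'] (min_width=16, slack=0)
Line 5: ['angry'] (min_width=5, slack=11)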